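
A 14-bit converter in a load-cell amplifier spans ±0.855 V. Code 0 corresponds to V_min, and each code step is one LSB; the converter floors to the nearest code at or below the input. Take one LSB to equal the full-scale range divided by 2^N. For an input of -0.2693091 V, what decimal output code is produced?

Full-scale range = 0.855 V − (-0.855 V) = 1.71 V. LSB = 1.71 V / 2^14 ≈ 104.4 µV.
(V_in − V_min) × 2^14/range = (-0.2693091 − (-0.855)) × 16384/1.71 = 5611.672.
Floor → code = 5611.

5611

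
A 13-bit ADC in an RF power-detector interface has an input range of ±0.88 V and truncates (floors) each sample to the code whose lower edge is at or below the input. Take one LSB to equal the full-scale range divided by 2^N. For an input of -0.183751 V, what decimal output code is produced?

3240

Span: 0.88 V − (-0.88 V) = 1.76 V. LSB = 1.76 V / 2^13 ≈ 214.8 µV.
V_in − V_min = -0.183751 − (-0.88) = 0.696249 V.
Divide by LSB: 0.696249 × 8192/1.76 = 3240.7226.
Truncating gives code 3240.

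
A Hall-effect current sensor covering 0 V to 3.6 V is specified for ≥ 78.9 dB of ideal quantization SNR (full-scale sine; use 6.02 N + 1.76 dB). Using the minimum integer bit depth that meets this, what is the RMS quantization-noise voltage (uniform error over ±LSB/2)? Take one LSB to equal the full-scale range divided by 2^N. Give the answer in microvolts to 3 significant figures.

Span = 3.6 V.
6.02 N + 1.76 ≥ 78.9 gives N ≥ 12.814, so the minimum integer is 13.
One LSB is 3.6 V / 8192 = 439.45 µV.
σ_q = LSB/√12 = 439.45 µV/3.4641 = 127 µV.

127 µV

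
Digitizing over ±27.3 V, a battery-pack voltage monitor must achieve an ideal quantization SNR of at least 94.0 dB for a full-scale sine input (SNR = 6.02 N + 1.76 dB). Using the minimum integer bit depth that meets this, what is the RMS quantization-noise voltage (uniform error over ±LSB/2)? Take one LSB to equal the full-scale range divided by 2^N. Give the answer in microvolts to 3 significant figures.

241 µV

Full-scale range = 27.3 V − (-27.3 V) = 54.6 V.
Solving 6.02 N ≥ 94.0 − 1.76: N ≥ 15.322. Round up → N = 16.
LSB = 54.6 V ÷ 2^16 = 54.6/65536 V = 0.83313 mV.
V_rms = LSB/√12 = 241 µV.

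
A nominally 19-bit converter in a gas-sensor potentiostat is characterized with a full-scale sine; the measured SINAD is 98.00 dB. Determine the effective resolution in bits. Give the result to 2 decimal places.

Inverting SNR = 6.02 N + 1.76: N_eff = (98.00 − 1.76)/6.02 = 15.9867.

15.99 bits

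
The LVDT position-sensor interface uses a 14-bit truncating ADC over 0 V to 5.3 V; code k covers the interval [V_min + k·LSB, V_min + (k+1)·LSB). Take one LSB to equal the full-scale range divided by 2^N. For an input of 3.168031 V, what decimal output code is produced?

Full-scale range = 5.3 V. LSB = 5.3 V / 2^14 ≈ 323.5 µV.
code = ⌊(V_in − V_min)/LSB⌋ = ⌊(V_in − V_min) × 2^14 / range⌋
     = ⌊(3.168031 − (0)) × 16384 / 5.3⌋ = ⌊3.168031 × 16384/5.3⌋
     = ⌊9793.400⌋ = 9793.

9793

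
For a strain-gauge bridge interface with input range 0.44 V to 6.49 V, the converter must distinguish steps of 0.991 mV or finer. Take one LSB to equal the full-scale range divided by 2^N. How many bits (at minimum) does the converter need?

13 bits

Full-scale range = 6.49 V − (0.44 V) = 6.05 V.
6.05 V / 0.991 mV = 6105. Since 2^12 = 4096 and 2^13 = 8192, N = 13.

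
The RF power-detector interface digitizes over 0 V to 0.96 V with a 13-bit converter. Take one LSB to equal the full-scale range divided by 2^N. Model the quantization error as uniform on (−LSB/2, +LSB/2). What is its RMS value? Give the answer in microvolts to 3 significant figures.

Span = 0.96 V.
LSB = 0.96 V / 2^13 = 117.19 µV.
For a uniform distribution on [−LSB/2, +LSB/2], V_rms = LSB/√12 = 117.19 µV/3.4641 = 33.8 µV.

33.8 µV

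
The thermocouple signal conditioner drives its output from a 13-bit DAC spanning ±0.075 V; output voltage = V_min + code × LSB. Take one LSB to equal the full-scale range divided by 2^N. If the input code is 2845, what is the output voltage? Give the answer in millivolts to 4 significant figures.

-22.91 mV

The full-scale span is 0.075 − (-0.075) = 0.15 V. LSB = 0.15 V / 2^13.
V_out = -0.075 + 2845 × (0.15/8192) V
      = -0.075 + 0.0520935 = -0.0229065 V.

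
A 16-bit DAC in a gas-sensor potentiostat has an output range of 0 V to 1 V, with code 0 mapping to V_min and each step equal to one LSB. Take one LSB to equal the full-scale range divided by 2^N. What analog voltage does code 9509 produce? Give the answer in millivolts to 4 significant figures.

145.1 mV

Span = 1 V. LSB = 1 V / 2^16.
V_out = V_min + code × LSB = 0 V + 9509 × 1 V / 65536
      = 0 + 0.145096 = 0.145096 V.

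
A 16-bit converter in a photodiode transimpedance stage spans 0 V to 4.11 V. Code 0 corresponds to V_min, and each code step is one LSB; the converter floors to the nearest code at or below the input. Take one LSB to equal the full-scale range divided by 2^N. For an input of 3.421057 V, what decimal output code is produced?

54550

V_FS = 4.11 V. LSB = 4.11 V / 2^16 ≈ 62.71 µV.
(V_in − V_min) × 2^16/range = (3.421057 − (0)) × 65536/4.11 = 54550.460.
Floor → code = 54550.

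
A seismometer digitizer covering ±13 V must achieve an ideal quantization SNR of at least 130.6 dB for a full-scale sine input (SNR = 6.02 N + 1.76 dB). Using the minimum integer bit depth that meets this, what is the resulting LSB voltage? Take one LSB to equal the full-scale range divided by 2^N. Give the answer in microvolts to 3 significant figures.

6.20 µV

Range = 13 − (-13) = 26 V.
Required N = ⌈(130.6 − 1.76)/6.02⌉ = ⌈21.402⌉ = 22.
LSB = 26 V / 2^22 = 6.20 µV.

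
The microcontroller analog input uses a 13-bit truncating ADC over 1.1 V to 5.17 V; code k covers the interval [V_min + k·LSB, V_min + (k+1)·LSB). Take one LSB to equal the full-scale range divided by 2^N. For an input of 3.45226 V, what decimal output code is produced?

Span: 5.17 V − (1.1 V) = 4.07 V. LSB = 4.07 V / 2^13 ≈ 496.8 µV.
V_in − V_min = 3.45226 − (1.1) = 2.35226 V.
Divide by LSB: 2.35226 × 8192/4.07 = 4734.5734.
Truncating gives code 4734.

4734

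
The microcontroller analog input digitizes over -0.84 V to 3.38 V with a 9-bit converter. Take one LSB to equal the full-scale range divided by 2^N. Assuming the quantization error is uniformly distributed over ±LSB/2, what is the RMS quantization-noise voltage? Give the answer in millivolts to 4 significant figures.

2.379 mV

Range = 3.38 − (-0.84) = 4.22 V.
LSB = 4.22 V ÷ 2^9 = 4.22/512 V = 8.24219 mV.
For a uniform distribution on [−LSB/2, +LSB/2], V_rms = LSB/√12 = 8.24219 mV/3.4641 = 2.379 mV.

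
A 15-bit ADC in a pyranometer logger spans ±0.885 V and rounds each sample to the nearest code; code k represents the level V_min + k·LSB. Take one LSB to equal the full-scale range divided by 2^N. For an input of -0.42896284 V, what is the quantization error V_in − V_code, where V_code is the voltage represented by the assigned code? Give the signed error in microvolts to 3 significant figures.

The full-scale span is 0.885 − (-0.885) = 1.77 V. LSB = 1.77 V / 2^15 ≈ 54.02 µV.
(V_in − V_min)/LSB = (-0.42896284 − (-0.885)) × 32768/1.77 = 8442.6134 → nearest code k = 8443.
Reconstructed level: -0.885 + 8443 × 1.77/32768 V = -0.42894195557 V.
e = -0.42896284 − (-0.42894195557) = −20.9 µV.

−20.9 µV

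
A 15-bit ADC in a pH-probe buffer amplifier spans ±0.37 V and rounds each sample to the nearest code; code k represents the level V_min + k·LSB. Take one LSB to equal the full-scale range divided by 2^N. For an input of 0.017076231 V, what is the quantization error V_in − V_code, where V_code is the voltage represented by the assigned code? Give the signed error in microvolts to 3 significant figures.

Span: 0.37 V − (-0.37 V) = 0.74 V. LSB = 0.74 V / 2^15 ≈ 22.58 µV.
(V_in − V_min)/LSB = (0.017076231 − (-0.37)) × 32768/0.74 = 17140.1540 → nearest code k = 17140.
Reconstructed level: -0.37 + 17140 × 0.74/32768 V = 0.017072753906 V.
Error = V_in − V_code = 0.017076231 − (0.017072753906) = +3.48 µV.

+3.48 µV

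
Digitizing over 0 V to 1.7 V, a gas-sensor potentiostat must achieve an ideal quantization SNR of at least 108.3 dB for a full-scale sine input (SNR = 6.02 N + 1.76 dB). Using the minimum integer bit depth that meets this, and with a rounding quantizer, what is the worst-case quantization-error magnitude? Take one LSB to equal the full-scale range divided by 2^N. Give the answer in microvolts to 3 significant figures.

3.24 µV

Range is 1.7 V.
Required N = ⌈(108.3 − 1.76)/6.02⌉ = ⌈17.698⌉ = 18.
One LSB is 1.7 V / 262144 = 6.4850 µV.
Half an LSB is 3.24 µV.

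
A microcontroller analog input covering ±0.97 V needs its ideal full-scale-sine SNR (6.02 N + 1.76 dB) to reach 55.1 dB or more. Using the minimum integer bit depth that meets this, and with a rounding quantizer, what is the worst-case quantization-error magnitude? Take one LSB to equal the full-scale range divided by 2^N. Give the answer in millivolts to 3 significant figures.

Span: 0.97 V − (-0.97 V) = 1.94 V.
Solving 6.02 N ≥ 55.1 − 1.76: N ≥ 8.860. Round up → N = 9.
LSB = 1.94 V ÷ 2^9 = 1.94/512 V = 3.7891 mV.
Max error for round-to-nearest is LSB/2 = 1.89 mV.

1.89 mV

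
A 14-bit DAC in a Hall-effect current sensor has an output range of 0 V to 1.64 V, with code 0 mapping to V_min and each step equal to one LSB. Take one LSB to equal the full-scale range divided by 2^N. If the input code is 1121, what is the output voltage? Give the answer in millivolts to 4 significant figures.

112.2 mV

Full-scale range = 1.64 V. LSB = 1.64 V / 2^14.
V_out = V_min + code × LSB = 0 V + 1121 × 1.64 V / 16384
      = 0 + 0.112209 = 0.112209 V.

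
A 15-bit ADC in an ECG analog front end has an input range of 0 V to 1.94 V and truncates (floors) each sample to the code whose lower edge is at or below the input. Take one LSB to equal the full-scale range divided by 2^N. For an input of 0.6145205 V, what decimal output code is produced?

V_FS = 1.94 V. LSB = 1.94 V / 2^15 ≈ 59.20 µV.
V_in − V_min = 0.6145205 − (0) = 0.6145205 V.
Divide by LSB: 0.6145205 × 32768/1.94 = 10379.6947.
Truncating gives code 10379.

10379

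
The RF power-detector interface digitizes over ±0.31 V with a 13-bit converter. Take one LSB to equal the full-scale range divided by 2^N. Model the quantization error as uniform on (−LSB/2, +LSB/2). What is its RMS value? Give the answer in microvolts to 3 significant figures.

The full-scale span is 0.31 − (-0.31) = 0.62 V.
Step size = 0.62/8192 V = 75.684 µV.
V_rms = LSB/√12 = 75.684 µV / √12 = 21.8 µV.

21.8 µV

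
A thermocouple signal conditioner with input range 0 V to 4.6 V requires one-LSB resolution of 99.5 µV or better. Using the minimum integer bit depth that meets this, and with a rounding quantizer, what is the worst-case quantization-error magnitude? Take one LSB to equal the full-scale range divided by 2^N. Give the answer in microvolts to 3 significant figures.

35.1 µV

Span = 4.6 V.
Levels needed ≥ 4.6/99.5 µV = 46230. 2^16 = 65536 suffices, so N_min = 16.
LSB = 4.6 V / 2^16 = 70.190 µV.
Half an LSB is 35.1 µV.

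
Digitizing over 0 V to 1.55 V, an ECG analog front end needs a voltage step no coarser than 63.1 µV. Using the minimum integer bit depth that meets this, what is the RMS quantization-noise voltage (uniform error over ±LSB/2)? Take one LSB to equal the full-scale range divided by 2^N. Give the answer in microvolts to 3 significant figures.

Range is 1.55 V.
Required number of levels: 1.55/63.1 µV = 24564; smallest N with 2^N ≥ that is 15.
LSB = 1.55 V ÷ 2^15 = 1.55/32768 V = 47.302 µV.
RMS noise = LSB/√12 = 13.7 µV.

13.7 µV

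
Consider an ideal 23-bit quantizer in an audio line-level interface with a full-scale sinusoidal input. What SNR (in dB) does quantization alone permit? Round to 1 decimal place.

140.2 dB

6.02(23) + 1.76 = 138.46 + 1.76 = 140.22 dB.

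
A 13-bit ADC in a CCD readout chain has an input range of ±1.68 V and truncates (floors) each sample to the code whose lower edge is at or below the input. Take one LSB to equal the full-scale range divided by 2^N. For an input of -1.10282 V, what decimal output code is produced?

1407

Span: 1.68 V − (-1.68 V) = 3.36 V. LSB = 3.36 V / 2^13 ≈ 410.2 µV.
code = ⌊(V_in − V_min)/LSB⌋ = ⌊(V_in − V_min) × 2^13 / range⌋
     = ⌊(-1.10282 − (-1.68)) × 8192 / 3.36⌋ = ⌊0.57718 × 8192/3.36⌋
     = ⌊1407.220⌋ = 1407.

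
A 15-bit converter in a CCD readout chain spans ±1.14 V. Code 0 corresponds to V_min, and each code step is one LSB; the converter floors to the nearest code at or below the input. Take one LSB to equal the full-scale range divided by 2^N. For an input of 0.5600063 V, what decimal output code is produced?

Span: 1.14 V − (-1.14 V) = 2.28 V. LSB = 2.28 V / 2^15 ≈ 69.58 µV.
V_in − V_min = 0.5600063 − (-1.14) = 1.7000063 V.
Divide by LSB: 1.7000063 × 32768/2.28 = 24432.3712.
Truncating gives code 24432.

24432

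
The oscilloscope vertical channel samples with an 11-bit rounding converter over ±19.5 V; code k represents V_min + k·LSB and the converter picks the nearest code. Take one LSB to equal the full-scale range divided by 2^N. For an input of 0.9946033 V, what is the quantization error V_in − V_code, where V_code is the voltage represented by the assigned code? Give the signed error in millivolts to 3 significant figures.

Full-scale range = 19.5 V − (-19.5 V) = 39 V. LSB = 39 V / 2^11 ≈ 19.04 mV.
(V_in − V_min)/LSB = (0.9946033 − (-19.5)) × 2048/39 = 1076.2294 → nearest code k = 1076.
V_code = -19.5 + (1076/2048) × 39 = 0.9902343750 V.
V_in − V_code = 0.9946033 − (0.9902343750) = +4.37 mV.

+4.37 mV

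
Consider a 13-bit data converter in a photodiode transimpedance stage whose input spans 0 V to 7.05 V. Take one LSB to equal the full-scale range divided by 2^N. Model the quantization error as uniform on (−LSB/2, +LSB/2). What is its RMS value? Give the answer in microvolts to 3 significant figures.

V_FS = 7.05 V.
LSB = 7.05 V ÷ 2^13 = 7.05/8192 V = 0.86060 mV.
V_rms = LSB/√12 = 0.86060 mV / √12 = 248 µV.

248 µV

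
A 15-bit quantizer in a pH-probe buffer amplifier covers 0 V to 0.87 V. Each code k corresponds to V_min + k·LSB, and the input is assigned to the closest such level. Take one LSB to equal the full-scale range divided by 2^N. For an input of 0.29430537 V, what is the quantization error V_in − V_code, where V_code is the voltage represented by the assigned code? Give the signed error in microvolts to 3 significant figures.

−4.63 µV

Full-scale range = 0.87 V. LSB = 0.87 V / 2^15 ≈ 26.55 µV.
(V_in − V_min)/LSB = (0.29430537 − (0)) × 32768/0.87 = 11084.8257 → nearest code k = 11085.
V_code = 0 + (11085/32768) × 0.87 = 0.29430999756 V.
Error = V_in − V_code = 0.29430537 − (0.29430999756) = −4.63 µV.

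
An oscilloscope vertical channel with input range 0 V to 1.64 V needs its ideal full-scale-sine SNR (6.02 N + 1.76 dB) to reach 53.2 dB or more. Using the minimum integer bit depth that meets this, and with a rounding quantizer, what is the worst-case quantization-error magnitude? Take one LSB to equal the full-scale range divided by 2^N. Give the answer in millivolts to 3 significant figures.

V_FS = 1.64 V.
N ≥ (53.2 − 1.76)/6.02 = 8.545 → N_min = 9.
LSB = 1.64 V ÷ 2^9 = 1.64/512 V = 3.2031 mV.
Half an LSB is 1.60 mV.

1.60 mV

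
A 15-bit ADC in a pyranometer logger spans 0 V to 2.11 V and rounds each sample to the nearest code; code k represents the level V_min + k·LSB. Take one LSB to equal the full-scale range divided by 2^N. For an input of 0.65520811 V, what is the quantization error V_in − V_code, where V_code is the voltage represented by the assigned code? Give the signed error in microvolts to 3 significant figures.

Full-scale range = 2.11 V. LSB = 2.11 V / 2^15 ≈ 64.39 µV.
(0.65520811 − (0)) / LSB = 0.65520811 × 32768/2.11 = 10175.2888. Nearest integer: k = 10175.
Reconstructed level: 0 + 10175 × 2.11/32768 V = 0.65518951416 V.
Error = V_in − V_code = 0.65520811 − (0.65518951416) = +18.6 µV.

+18.6 µV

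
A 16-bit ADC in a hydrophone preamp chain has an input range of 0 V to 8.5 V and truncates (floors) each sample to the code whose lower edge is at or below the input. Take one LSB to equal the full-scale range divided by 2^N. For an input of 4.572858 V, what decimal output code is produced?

Span = 8.5 V. LSB = 8.5 V / 2^16 ≈ 129.7 µV.
V_in − V_min = 4.572858 − (0) = 4.572858 V.
Divide by LSB: 4.572858 × 65536/8.5 = 35257.2732.
Truncating gives code 35257.

35257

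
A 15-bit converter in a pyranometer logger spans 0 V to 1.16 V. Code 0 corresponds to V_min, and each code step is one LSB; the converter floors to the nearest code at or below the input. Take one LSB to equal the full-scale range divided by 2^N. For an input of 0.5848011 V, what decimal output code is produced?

16519

Range is 1.16 V. LSB = 1.16 V / 2^15 ≈ 35.40 µV.
(V_in − V_min) × 2^15/range = (0.5848011 − (0)) × 32768/1.16 = 16519.623.
Floor → code = 16519.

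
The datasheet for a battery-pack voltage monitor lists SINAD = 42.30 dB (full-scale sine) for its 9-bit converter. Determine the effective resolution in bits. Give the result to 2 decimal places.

6.73 bits

ENOB = (42.30 − 1.76)/6.02 = 6.7342 bits.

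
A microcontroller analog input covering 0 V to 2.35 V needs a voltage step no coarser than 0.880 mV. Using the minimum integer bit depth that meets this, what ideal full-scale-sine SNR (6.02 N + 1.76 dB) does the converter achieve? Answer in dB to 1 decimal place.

74.0 dB

Range is 2.35 V.
Need 2^N ≥ 2.35 V / 0.880 mV = 2670 → N_min = 12.
Ideal SNR at N = 12: 6.02·12 + 1.76 = 74.0 dB.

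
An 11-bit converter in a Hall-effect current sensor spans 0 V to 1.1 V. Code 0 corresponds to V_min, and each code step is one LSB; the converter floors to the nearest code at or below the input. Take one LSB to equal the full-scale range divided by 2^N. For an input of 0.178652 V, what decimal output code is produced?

332

Full-scale range = 1.1 V. LSB = 1.1 V / 2^11 ≈ 0.5371 mV.
code = ⌊(V_in − V_min)/LSB⌋ = ⌊(V_in − V_min) × 2^11 / range⌋
     = ⌊(0.178652 − (0)) × 2048 / 1.1⌋ = ⌊0.178652 × 2048/1.1⌋
     = ⌊332.618⌋ = 332.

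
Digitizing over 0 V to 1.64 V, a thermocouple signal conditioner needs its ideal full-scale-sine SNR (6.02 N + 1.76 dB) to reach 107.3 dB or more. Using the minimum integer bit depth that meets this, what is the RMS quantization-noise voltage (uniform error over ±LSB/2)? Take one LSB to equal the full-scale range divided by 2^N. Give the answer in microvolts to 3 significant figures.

Span = 1.64 V.
6.02 N + 1.76 ≥ 107.3 gives N ≥ 17.532, so the minimum integer is 18.
One LSB is 1.64 V / 262144 = 6.2561 µV.
RMS noise = LSB/√12 = 1.81 µV.

1.81 µV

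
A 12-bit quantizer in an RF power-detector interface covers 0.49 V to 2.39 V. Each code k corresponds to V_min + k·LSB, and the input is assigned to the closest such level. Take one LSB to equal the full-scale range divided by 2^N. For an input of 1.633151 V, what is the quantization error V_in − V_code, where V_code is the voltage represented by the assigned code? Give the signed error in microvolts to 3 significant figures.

Range = 2.39 − (0.49) = 1.9 V. LSB = 1.9 V / 2^12 ≈ 463.9 µV.
Position in LSBs: (1.633151 − (0.49)) × 4096/1.9 = 2464.3929; rounding gives k = 2464.
Reconstructed level: 0.49 + 2464 × 1.9/4096 V = 1.632968750 V.
e = 1.633151 − (1.632968750) = +182 µV.

+182 µV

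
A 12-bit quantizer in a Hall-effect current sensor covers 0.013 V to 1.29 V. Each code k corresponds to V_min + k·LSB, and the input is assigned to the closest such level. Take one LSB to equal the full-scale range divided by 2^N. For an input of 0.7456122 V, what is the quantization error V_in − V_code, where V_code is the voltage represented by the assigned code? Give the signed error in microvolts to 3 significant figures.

Span: 1.29 V − (0.013 V) = 1.277 V. LSB = 1.277 V / 2^12 ≈ 311.8 µV.
(V_in − V_min)/LSB = (0.7456122 − (0.013)) × 4096/1.277 = 2349.8665 → nearest code k = 2350.
V_code = V_min + k × range/2^12 = 0.013 + 2350 × 1.277/4096 = 0.7456538086 V.
V_in − V_code = 0.7456122 − (0.7456538086) = −41.6 µV.

−41.6 µV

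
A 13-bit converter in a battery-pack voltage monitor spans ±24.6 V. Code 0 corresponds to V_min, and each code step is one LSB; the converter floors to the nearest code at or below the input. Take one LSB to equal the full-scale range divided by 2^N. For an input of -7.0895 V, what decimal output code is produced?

2915

Range = 24.6 − (-24.6) = 49.2 V. LSB = 49.2 V / 2^13 ≈ 6.006 mV.
V_in − V_min = -7.0895 − (-24.6) = 17.5105 V.
Divide by LSB: 17.5105 × 8192/49.2 = 2915.5694.
Truncating gives code 2915.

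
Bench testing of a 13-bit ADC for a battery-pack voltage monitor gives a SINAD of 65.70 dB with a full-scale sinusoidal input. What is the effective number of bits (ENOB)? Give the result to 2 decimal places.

ENOB = (65.70 − 1.76)/6.02 = 10.6213 bits.

10.62 bits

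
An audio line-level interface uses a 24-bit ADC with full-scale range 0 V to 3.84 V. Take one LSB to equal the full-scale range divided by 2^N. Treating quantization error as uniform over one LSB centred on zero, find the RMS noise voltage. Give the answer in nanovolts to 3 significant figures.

Range is 3.84 V.
Step size = 3.84/16777216 V = 228.88 nV.
σ_q = LSB/√12 = 228.88 nV/3.4641 = 66.1 nV.

66.1 nV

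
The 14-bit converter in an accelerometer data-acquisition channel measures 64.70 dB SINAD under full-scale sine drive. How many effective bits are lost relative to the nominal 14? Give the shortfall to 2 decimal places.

Effective bits = (64.70 − 1.76)/6.02 = 10.4551.
Shortfall = 14 − 10.4551 = 3.5449 bits.

3.54 bits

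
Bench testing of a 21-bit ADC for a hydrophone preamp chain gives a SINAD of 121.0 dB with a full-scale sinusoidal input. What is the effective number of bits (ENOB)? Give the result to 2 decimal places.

(121.0 − 1.76) / 6.02 = 119.24/6.02 = 19.8073 effective bits.

19.81 bits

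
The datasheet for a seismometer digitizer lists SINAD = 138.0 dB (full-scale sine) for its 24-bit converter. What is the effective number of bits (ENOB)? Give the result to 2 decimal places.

ENOB = (138.0 − 1.76)/6.02 = 22.6312 bits.

22.63 bits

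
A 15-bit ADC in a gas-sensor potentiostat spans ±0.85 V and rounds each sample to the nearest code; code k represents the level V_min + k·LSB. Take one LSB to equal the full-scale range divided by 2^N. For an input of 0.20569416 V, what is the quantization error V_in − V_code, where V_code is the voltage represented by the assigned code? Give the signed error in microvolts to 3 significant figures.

Span: 0.85 V − (-0.85 V) = 1.7 V. LSB = 1.7 V / 2^15 ≈ 51.88 µV.
(V_in − V_min)/LSB = (0.20569416 − (-0.85)) × 32768/1.7 = 20348.8154 → nearest code k = 20349.
Reconstructed level: -0.85 + 20349 × 1.7/32768 V = 0.20570373535 V.
V_in − V_code = 0.20569416 − (0.20570373535) = −9.58 µV.

−9.58 µV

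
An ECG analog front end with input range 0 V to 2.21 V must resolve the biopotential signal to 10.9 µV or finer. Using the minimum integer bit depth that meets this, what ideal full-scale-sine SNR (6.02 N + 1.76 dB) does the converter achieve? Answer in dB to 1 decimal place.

110.1 dB

V_FS = 2.21 V.
Levels needed ≥ 2.21/10.9 µV = 202800. 2^18 = 262144 suffices, so N_min = 18.
SNR = 6.02 × 18 + 1.76 = 110.12 dB.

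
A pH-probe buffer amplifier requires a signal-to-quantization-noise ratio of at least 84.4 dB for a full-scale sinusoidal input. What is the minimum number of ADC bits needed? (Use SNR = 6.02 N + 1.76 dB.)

N ≥ (84.4 − 1.76)/6.02 = 13.728 → N_min = 14.

14 bits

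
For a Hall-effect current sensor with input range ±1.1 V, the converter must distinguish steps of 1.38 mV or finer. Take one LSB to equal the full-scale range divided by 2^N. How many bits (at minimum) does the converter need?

11 bits

Span: 1.1 V − (-1.1 V) = 2.2 V.
2.2 V / 1.38 mV = 1594. Since 2^10 = 1024 and 2^11 = 2048, N = 11.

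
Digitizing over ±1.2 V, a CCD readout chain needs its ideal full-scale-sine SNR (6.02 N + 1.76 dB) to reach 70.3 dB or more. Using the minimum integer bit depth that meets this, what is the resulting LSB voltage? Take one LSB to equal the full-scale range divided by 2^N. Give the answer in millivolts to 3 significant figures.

0.586 mV

Range = 1.2 − (-1.2) = 2.4 V.
Solving 6.02 N ≥ 70.3 − 1.76: N ≥ 11.385. Round up → N = 12.
LSB = 2.4 V ÷ 2^12 = 2.4/4096 V = 0.586 mV.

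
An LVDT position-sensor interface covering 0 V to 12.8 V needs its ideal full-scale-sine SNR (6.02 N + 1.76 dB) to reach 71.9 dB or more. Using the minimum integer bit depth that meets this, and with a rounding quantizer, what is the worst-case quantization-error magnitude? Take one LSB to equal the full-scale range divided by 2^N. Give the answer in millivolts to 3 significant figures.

Full-scale range = 12.8 V.
6.02 N + 1.76 ≥ 71.9 gives N ≥ 11.651, so the minimum integer is 12.
LSB = 12.8 V ÷ 2^12 = 12.8/4096 V = 3.1250 mV.
Max error for round-to-nearest is LSB/2 = 1.56 mV.

1.56 mV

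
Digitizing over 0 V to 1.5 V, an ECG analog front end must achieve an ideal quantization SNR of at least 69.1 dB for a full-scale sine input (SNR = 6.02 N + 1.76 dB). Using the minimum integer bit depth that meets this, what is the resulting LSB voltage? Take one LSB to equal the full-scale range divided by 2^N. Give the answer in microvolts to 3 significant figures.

366 µV

Full-scale range = 1.5 V.
N ≥ (69.1 − 1.76)/6.02 = 11.186 → N_min = 12.
One LSB is 1.5 V / 4096 = 366 µV.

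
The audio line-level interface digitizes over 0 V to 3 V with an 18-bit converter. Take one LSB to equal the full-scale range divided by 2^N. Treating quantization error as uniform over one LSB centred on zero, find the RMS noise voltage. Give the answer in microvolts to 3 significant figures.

3.30 µV

V_FS = 3 V.
LSB = 3 V ÷ 2^18 = 3/262144 V = 11.444 µV.
V_rms = LSB/√12 = 11.444 µV / √12 = 3.30 µV.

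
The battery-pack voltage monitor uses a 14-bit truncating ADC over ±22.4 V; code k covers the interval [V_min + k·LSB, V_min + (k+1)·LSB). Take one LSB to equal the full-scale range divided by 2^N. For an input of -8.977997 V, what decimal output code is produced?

Span: 22.4 V − (-22.4 V) = 44.8 V. LSB = 44.8 V / 2^14 ≈ 2.734 mV.
code = ⌊(V_in − V_min)/LSB⌋ = ⌊(V_in − V_min) × 2^14 / range⌋
     = ⌊(-8.977997 − (-22.4)) × 16384 / 44.8⌋ = ⌊13.422003 × 16384/44.8⌋
     = ⌊4908.618⌋ = 4908.

4908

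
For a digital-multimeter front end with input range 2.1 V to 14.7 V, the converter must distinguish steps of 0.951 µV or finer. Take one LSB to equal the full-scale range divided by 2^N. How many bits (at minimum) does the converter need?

Full-scale range = 14.7 V − (2.1 V) = 12.6 V.
12.6 V / 0.951 µV = 1.325e7. Since 2^23 = 8388608 and 2^24 = 16777216, N = 24.

24 bits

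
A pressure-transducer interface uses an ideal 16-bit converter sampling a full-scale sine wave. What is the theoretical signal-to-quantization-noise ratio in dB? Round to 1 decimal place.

Ideal quantization SNR: 6.02 × 16 + 1.76 dB = 98.1 dB.

98.1 dB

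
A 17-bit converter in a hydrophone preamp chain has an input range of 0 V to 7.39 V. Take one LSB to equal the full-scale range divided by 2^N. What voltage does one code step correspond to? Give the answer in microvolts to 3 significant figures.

V_FS = 7.39 V.
2^17 = 131072 levels.
LSB = 7.39 V ÷ 2^17 = 7.39/131072 V = 56.4 µV.

56.4 µV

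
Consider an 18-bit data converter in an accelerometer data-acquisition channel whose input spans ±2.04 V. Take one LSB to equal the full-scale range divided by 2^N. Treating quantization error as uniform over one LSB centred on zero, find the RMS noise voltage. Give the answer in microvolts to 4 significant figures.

Span: 2.04 V − (-2.04 V) = 4.08 V.
One LSB is 4.08 V / 262144 = 15.5640 µV.
For a uniform distribution on [−LSB/2, +LSB/2], V_rms = LSB/√12 = 15.5640 µV/3.4641 = 4.493 µV.

4.493 µV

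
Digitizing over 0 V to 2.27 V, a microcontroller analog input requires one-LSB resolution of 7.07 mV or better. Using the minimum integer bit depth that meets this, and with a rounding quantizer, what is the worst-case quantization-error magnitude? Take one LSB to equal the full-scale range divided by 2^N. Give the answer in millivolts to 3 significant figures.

2.22 mV

Span = 2.27 V.
2.27 V / 7.07 mV = 321.1. Since 2^8 = 256 and 2^9 = 512, N = 9.
Step size = 2.27/512 V = 4.4336 mV.
Half an LSB is 2.22 mV.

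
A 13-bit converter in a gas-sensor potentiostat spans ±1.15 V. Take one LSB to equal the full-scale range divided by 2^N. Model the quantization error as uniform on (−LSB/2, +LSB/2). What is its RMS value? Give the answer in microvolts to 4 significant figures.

81.05 µV

The full-scale span is 1.15 − (-1.15) = 2.3 V.
Step size = 2.3/8192 V = 280.762 µV.
RMS of a uniform error over width LSB is LSB/√12 = 81.05 µV.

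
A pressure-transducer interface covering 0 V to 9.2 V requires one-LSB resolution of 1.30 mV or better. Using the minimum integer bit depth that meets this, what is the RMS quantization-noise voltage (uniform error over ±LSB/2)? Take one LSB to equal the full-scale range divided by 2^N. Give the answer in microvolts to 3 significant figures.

V_FS = 9.2 V.
9.2 V / 1.30 mV = 7077. Since 2^12 = 4096 and 2^13 = 8192, N = 13.
LSB = 9.2 V ÷ 2^13 = 9.2/8192 V = 1.1230 mV.
RMS noise = LSB/√12 = 324 µV.

324 µV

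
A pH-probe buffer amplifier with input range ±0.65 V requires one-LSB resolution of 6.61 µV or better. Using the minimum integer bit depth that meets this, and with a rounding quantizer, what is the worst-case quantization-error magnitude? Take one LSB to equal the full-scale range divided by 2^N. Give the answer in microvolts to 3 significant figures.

Span: 0.65 V − (-0.65 V) = 1.3 V.
1.3 V / 6.61 µV = 196700. Since 2^17 = 131072 and 2^18 = 262144, N = 18.
LSB = 1.3 V / 2^18 = 4.9591 µV.
|e|_max = LSB/2 = 2.48 µV.

2.48 µV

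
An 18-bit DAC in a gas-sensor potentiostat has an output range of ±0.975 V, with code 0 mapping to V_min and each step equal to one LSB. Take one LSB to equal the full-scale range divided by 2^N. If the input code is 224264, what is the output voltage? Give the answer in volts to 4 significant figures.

0.6932 V

Full-scale range = 0.975 V − (-0.975 V) = 1.95 V. LSB = 1.95 V / 2^18.
Output = V_min + (224264/262144) × range = -0.975 + 0.855499 × 1.95 V
      = -0.975 V + 1.66822 V = 0.693224 V.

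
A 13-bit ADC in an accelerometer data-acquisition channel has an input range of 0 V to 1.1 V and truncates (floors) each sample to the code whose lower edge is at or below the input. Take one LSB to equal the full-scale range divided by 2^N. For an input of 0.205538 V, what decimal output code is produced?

1530

V_FS = 1.1 V. LSB = 1.1 V / 2^13 ≈ 134.3 µV.
code = ⌊(V_in − V_min)/LSB⌋ = ⌊(V_in − V_min) × 2^13 / range⌋
     = ⌊(0.205538 − (0)) × 8192 / 1.1⌋ = ⌊0.205538 × 8192/1.1⌋
     = ⌊1530.698⌋ = 1530.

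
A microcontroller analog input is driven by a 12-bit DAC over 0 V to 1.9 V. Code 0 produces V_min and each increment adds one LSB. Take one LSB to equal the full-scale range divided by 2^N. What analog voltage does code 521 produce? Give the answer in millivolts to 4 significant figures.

241.7 mV

Span = 1.9 V. LSB = 1.9 V / 2^12.
V_out = V_min + code × LSB = 0 V + 521 × 1.9 V / 4096
      = 0 + 0.241675 = 0.241675 V.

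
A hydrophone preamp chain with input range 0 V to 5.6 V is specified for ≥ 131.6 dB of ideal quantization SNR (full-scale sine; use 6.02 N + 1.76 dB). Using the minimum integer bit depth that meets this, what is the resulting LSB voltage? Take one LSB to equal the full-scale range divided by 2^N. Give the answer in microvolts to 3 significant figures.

1.34 µV

V_FS = 5.6 V.
Required N = ⌈(131.6 − 1.76)/6.02⌉ = ⌈21.568⌉ = 22.
LSB = 5.6 V ÷ 2^22 = 5.6/4194304 V = 1.34 µV.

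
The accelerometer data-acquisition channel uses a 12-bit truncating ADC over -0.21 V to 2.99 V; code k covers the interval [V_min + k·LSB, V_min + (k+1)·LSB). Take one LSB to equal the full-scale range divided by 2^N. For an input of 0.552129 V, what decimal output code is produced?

975

Range = 2.99 − (-0.21) = 3.2 V. LSB = 3.2 V / 2^12 ≈ 0.7812 mV.
V_in − V_min = 0.552129 − (-0.21) = 0.762129 V.
Divide by LSB: 0.762129 × 4096/3.2 = 975.5251.
Truncating gives code 975.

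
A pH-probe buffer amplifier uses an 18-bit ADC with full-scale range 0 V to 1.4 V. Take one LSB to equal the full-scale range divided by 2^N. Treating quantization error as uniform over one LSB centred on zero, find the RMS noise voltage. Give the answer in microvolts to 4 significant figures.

Full-scale range = 1.4 V.
LSB = 1.4 V / 2^18 = 5.34058 µV.
For a uniform distribution on [−LSB/2, +LSB/2], V_rms = LSB/√12 = 5.34058 µV/3.4641 = 1.542 µV.

1.542 µV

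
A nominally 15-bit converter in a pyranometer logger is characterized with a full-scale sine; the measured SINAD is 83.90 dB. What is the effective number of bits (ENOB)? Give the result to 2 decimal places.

ENOB = (83.90 − 1.76)/6.02 = 13.6445 bits.

13.64 bits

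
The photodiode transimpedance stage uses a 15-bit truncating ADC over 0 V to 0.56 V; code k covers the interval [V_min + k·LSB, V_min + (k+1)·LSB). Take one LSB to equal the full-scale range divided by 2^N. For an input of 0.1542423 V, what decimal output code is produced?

9025

Span = 0.56 V. LSB = 0.56 V / 2^15 ≈ 17.09 µV.
(V_in − V_min) × 2^15/range = (0.1542423 − (0)) × 32768/0.56 = 9025.378.
Floor → code = 9025.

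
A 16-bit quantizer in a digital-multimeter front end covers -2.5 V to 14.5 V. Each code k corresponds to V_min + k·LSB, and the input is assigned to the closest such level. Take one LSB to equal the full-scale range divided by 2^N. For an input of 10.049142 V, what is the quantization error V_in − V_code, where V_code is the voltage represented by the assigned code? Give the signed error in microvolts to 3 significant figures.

−82.9 µV

Range = 14.5 − (-2.5) = 17 V. LSB = 17 V / 2^16 ≈ 259.4 µV.
Position in LSBs: (10.049142 − (-2.5)) × 65536/17 = 48377.6806; rounding gives k = 48378.
V_code = -2.5 + (48378/65536) × 17 = 10.049224854 V.
V_in − V_code = 10.049142 − (10.049224854) = −82.9 µV.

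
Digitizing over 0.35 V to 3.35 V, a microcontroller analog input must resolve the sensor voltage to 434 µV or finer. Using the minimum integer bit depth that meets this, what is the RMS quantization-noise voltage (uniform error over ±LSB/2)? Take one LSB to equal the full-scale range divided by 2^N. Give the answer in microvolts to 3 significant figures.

106 µV

Span: 3.35 V − (0.35 V) = 3 V.
3 V / 434 µV = 6912. Since 2^12 = 4096 and 2^13 = 8192, N = 13.
One LSB is 3 V / 8192 = 366.21 µV.
RMS noise = LSB/√12 = 106 µV.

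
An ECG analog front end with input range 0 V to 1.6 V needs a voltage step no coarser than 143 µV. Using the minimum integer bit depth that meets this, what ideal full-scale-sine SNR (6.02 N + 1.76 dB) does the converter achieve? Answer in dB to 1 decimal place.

Span = 1.6 V.
Levels needed ≥ 1.6/143 µV = 11190. 2^14 = 16384 suffices, so N_min = 14.
6.02(14) + 1.76 = 86.04 dB.

86.0 dB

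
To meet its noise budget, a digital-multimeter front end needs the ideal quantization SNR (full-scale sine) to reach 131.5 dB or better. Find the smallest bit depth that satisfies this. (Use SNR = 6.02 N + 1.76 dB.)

N ≥ (131.5 − 1.76)/6.02 = 21.551 → N_min = 22.

22 bits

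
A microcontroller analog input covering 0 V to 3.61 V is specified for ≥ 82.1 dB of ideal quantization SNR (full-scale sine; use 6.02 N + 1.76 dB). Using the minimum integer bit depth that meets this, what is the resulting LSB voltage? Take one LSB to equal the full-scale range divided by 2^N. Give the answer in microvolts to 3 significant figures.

Range is 3.61 V.
N ≥ (82.1 − 1.76)/6.02 = 13.346 → N_min = 14.
Step size = 3.61/16384 V = 220 µV.

220 µV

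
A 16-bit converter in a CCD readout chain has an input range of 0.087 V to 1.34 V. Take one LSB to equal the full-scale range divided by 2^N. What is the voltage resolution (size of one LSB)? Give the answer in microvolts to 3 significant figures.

19.1 µV

Range = 1.34 − (0.087) = 1.253 V.
There are 2^16 = 65536 steps.
Step size = 1.253/65536 V = 19.1 µV.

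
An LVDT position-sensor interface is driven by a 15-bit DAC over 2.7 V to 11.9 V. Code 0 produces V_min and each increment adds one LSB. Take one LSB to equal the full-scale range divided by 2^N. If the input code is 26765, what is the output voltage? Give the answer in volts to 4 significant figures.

10.21 V

Range = 11.9 − (2.7) = 9.2 V. LSB = 9.2 V / 2^15.
Output = V_min + (26765/32768) × range = 2.7 + 0.816803 × 9.2 V
      = 2.7 + 7.51459 = 10.2146 V.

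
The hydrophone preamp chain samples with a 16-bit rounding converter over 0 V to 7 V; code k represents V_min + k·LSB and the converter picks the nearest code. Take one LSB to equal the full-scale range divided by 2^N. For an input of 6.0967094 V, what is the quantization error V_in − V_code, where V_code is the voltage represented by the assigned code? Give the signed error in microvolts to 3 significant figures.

+14.5 µV

Span = 7 V. LSB = 7 V / 2^16 ≈ 106.8 µV.
(V_in − V_min)/LSB = (6.0967094 − (0)) × 65536/7 = 57079.1353 → nearest code k = 57079.
Reconstructed level: 0 + 57079 × 7/65536 V = 6.0966949463 V.
Error = V_in − V_code = 6.0967094 − (6.0966949463) = +14.5 µV.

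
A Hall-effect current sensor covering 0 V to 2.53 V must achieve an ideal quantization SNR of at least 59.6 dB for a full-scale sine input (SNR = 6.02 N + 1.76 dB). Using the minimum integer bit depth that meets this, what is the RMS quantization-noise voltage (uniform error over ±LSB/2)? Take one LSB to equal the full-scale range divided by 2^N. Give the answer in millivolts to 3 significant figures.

V_FS = 2.53 V.
Required N = ⌈(59.6 − 1.76)/6.02⌉ = ⌈9.608⌉ = 10.
One LSB is 2.53 V / 1024 = 2.4707 mV.
V_rms = LSB/√12 = 0.713 mV.

0.713 mV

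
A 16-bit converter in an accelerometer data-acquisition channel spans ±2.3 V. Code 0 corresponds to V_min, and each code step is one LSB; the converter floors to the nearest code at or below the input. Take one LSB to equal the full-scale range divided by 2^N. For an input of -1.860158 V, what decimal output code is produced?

6266

Range = 2.3 − (-2.3) = 4.6 V. LSB = 4.6 V / 2^16 ≈ 70.19 µV.
(V_in − V_min) × 2^16/range = (-1.860158 − (-2.3)) × 65536/4.6 = 6266.410.
Floor → code = 6266.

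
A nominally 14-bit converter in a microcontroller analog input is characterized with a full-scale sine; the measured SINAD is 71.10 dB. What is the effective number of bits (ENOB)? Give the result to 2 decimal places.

ENOB = (71.10 − 1.76)/6.02 = 11.5183 bits.

11.52 bits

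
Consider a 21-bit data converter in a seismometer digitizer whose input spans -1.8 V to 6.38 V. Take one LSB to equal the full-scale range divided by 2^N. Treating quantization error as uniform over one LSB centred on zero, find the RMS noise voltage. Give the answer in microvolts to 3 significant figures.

Full-scale range = 6.38 V − (-1.8 V) = 8.18 V.
One LSB is 8.18 V / 2097152 = 3.9005 µV.
σ_q = LSB/√12 = 3.9005 µV/3.4641 = 1.13 µV.

1.13 µV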